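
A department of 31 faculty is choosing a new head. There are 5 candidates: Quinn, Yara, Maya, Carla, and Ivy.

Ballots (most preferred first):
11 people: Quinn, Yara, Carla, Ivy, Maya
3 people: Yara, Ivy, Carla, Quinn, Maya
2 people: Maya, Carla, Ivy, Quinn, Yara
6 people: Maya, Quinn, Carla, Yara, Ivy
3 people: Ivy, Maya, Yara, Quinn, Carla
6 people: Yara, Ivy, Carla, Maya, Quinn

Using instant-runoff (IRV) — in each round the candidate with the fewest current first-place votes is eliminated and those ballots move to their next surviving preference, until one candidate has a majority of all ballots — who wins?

Maya

Round 1: Quinn 11, Yara 9, Maya 8, Carla 0, Ivy 3. Carla eliminated.
Round 2: Quinn 11, Yara 9, Maya 8, Ivy 3. Ivy eliminated.
Round 3: Quinn 11, Yara 9, Maya 11. Yara eliminated.
Round 4: Quinn 14, Maya 17. Maya has a majority (≥16).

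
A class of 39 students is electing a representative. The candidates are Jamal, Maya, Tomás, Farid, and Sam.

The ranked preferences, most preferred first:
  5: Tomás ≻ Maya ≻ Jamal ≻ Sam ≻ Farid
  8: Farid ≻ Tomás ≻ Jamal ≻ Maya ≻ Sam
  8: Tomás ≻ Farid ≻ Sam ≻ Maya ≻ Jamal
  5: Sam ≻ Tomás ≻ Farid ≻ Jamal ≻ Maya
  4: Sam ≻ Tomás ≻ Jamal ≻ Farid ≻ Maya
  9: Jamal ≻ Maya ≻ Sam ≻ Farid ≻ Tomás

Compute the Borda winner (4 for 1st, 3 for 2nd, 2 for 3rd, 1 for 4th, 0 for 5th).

Tomás

Jamal: 5×2 + 8×2 + 8×0 + 5×1 + 4×2 + 9×4 = 75
Maya: 5×3 + 8×1 + 8×1 + 5×0 + 4×0 + 9×3 = 58
Tomás: 5×4 + 8×3 + 8×4 + 5×3 + 4×3 + 9×0 = 103
Farid: 5×0 + 8×4 + 8×3 + 5×2 + 4×1 + 9×1 = 79
Sam: 5×1 + 8×0 + 8×2 + 5×4 + 4×4 + 9×2 = 75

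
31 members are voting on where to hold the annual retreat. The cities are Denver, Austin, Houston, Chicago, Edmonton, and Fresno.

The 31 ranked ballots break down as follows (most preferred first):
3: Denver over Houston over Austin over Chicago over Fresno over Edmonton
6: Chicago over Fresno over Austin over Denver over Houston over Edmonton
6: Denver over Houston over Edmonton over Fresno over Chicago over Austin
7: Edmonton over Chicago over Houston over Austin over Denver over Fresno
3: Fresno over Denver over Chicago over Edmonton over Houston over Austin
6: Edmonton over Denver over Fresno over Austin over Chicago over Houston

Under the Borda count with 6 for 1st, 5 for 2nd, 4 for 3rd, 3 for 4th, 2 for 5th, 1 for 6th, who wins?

Denver: 3×6 + 6×3 + 6×6 + 7×2 + 3×5 + 6×5 = 131
Austin: 3×4 + 6×4 + 6×1 + 7×3 + 3×1 + 6×3 = 84
Houston: 3×5 + 6×2 + 6×5 + 7×4 + 3×2 + 6×1 = 97
Chicago: 3×3 + 6×6 + 6×2 + 7×5 + 3×4 + 6×2 = 116
Edmonton: 3×1 + 6×1 + 6×4 + 7×6 + 3×3 + 6×6 = 120
Fresno: 3×2 + 6×5 + 6×3 + 7×1 + 3×6 + 6×4 = 103

Denver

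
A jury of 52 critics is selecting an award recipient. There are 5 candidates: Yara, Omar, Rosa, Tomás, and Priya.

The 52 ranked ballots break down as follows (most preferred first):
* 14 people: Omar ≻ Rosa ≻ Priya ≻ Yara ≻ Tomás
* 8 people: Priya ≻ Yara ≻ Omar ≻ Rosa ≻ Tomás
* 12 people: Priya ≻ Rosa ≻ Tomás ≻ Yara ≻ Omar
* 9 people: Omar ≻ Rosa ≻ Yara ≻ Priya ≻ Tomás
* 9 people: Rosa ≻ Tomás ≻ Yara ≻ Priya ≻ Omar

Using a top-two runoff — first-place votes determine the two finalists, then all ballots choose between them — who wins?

Priya

Round 1 first-place votes: Yara 0, Omar 23, Rosa 9, Tomás 0, Priya 20. Omar and Priya advance.
Runoff: Omar is ranked above Priya on 23 ballots, Priya above Omar on 29.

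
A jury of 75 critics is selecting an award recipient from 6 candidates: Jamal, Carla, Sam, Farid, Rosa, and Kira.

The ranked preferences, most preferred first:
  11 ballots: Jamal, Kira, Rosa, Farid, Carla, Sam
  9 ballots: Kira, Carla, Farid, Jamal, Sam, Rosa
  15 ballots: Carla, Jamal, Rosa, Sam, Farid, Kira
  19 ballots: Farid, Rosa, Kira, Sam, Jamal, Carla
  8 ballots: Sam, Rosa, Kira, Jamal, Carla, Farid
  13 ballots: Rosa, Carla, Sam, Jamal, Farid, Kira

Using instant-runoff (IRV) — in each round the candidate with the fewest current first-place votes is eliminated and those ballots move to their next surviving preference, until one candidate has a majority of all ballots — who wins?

Round 1: Jamal 11, Carla 15, Sam 8, Farid 19, Rosa 13, Kira 9. Sam eliminated.
Round 2: Jamal 11, Carla 15, Farid 19, Rosa 21, Kira 9. Kira eliminated.
Round 3: Jamal 11, Carla 24, Farid 19, Rosa 21. Jamal eliminated.
Round 4: Carla 24, Farid 19, Rosa 32. Farid eliminated.
Round 5: Carla 24, Rosa 51. Rosa has a majority (≥38).

Rosa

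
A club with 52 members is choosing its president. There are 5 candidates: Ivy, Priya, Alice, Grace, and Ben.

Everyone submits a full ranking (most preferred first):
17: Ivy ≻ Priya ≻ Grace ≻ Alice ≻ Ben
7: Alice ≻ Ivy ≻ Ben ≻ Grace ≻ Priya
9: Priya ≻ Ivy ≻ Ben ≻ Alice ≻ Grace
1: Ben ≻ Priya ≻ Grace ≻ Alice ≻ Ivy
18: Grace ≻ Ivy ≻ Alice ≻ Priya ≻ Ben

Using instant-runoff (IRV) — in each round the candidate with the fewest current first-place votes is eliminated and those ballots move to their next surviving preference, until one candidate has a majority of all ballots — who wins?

Ivy

Round 1: Ivy 17, Priya 9, Alice 7, Grace 18, Ben 1. Ben eliminated.
Round 2: Ivy 17, Priya 10, Alice 7, Grace 18. Alice eliminated.
Round 3: Ivy 24, Priya 10, Grace 18. Priya eliminated.
Round 4: Ivy 33, Grace 19. Ivy has a majority (≥27).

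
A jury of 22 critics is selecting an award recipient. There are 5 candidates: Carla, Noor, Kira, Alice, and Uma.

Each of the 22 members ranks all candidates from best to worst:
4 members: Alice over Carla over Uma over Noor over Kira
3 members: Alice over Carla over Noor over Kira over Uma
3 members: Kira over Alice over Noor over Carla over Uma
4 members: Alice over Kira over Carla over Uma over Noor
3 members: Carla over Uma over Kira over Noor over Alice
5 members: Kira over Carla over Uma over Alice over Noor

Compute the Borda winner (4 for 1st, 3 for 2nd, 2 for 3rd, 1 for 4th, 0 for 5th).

Carla

Carla: 4×3 + 3×3 + 3×1 + 4×2 + 3×4 + 5×3 = 59
Noor: 4×1 + 3×2 + 3×2 + 4×0 + 3×1 + 5×0 = 19
Kira: 4×0 + 3×1 + 3×4 + 4×3 + 3×2 + 5×4 = 53
Alice: 4×4 + 3×4 + 3×3 + 4×4 + 3×0 + 5×1 = 58
Uma: 4×2 + 3×0 + 3×0 + 4×1 + 3×3 + 5×2 = 31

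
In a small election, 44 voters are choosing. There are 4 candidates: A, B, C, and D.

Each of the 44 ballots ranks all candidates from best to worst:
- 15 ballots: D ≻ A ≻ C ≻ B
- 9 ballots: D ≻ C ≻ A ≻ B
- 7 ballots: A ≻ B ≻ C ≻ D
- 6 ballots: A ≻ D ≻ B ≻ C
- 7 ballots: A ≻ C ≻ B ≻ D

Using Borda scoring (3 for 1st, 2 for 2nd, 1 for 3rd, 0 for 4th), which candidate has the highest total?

A

A: 15×2 + 9×1 + 7×3 + 6×3 + 7×3 = 99
B: 15×0 + 9×0 + 7×2 + 6×1 + 7×1 = 27
C: 15×1 + 9×2 + 7×1 + 6×0 + 7×2 = 54
D: 15×3 + 9×3 + 7×0 + 6×2 + 7×0 = 84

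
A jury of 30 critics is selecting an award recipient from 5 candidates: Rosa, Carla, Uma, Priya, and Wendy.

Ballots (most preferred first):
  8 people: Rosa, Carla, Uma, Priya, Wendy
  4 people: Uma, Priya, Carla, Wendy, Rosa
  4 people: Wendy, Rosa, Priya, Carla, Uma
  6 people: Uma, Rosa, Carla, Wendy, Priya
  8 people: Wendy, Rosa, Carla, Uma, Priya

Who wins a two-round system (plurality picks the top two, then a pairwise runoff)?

Uma

Round 1 first-place votes: Rosa 8, Carla 0, Uma 10, Priya 0, Wendy 12. Wendy and Uma advance.
Runoff: Wendy is ranked above Uma on 12 ballots, Uma above Wendy on 18.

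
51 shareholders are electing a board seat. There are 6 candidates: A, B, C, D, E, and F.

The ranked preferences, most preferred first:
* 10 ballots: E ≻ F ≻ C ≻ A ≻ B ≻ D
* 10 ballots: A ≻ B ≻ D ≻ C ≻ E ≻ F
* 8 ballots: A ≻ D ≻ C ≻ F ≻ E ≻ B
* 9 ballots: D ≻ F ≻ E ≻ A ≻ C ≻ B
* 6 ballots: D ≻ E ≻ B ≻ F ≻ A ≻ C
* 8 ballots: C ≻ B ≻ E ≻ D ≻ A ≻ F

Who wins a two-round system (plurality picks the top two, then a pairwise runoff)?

Round 1 first-place votes: A 18, B 0, C 8, D 15, E 10, F 0. A and D advance.
Runoff: A is ranked above D on 28 ballots, D above A on 23.

A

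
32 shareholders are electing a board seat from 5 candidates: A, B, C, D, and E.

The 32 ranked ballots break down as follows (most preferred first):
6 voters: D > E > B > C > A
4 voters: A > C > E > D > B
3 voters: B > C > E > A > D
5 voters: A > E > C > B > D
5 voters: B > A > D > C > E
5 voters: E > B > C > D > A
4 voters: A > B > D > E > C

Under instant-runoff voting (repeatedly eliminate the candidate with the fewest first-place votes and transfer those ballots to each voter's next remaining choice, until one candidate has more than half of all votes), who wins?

B

Round 1: A 13, B 8, C 0, D 6, E 5. C eliminated.
Round 2: A 13, B 8, D 6, E 5. E eliminated.
Round 3: A 13, B 13, D 6. D eliminated.
Round 4: A 13, B 19. B has a majority (≥17).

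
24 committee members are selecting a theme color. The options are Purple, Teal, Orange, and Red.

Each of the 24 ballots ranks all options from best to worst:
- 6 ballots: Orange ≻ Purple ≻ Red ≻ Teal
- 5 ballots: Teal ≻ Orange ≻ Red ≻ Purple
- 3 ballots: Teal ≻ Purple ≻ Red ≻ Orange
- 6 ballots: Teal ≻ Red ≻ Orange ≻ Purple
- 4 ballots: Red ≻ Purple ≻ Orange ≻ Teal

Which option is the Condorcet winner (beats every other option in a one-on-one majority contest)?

Teal

Teal vs Purple: 14–10
Teal vs Orange: 14–10
Teal vs Red: 14–10
Teal beats every other option.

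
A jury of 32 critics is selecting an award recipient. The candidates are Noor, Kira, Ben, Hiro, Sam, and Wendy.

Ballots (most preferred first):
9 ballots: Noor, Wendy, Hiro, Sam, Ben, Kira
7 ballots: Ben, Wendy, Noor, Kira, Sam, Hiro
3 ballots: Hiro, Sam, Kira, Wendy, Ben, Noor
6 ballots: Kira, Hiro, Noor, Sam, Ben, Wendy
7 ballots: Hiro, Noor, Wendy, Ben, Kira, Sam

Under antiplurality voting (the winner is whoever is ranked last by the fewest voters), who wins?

Last-place votes: Noor 3, Kira 9, Ben 0, Hiro 7, Sam 7, Wendy 6.

Ben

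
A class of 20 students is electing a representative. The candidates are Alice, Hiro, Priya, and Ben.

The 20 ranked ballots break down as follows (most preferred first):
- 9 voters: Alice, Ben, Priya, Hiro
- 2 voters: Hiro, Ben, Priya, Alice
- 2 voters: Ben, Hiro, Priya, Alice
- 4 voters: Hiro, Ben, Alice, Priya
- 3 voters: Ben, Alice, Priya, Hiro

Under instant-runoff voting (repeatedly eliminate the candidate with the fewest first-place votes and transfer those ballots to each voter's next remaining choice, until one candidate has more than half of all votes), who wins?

Alice

Round 1: Alice 9, Hiro 6, Priya 0, Ben 5. Priya eliminated.
Round 2: Alice 9, Hiro 6, Ben 5. Ben eliminated.
Round 3: Alice 12, Hiro 8. Alice has a majority (≥11).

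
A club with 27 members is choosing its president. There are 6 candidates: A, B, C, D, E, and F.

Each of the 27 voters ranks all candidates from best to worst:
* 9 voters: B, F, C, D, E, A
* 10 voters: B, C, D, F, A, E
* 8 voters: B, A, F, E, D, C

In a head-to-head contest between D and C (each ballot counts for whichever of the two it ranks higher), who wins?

D is ranked above C on 8 ballots; C above D on 19.

C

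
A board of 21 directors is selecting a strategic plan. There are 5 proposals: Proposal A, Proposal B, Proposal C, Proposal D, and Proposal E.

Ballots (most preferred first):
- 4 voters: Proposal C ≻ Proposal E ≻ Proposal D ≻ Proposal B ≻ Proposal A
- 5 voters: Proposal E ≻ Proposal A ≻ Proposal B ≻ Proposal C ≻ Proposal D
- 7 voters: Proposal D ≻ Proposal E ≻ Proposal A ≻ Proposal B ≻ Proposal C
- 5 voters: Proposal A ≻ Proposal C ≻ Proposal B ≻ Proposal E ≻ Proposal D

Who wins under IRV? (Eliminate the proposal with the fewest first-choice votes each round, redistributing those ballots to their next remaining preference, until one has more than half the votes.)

Proposal E

Round 1: Proposal A 5, Proposal B 0, Proposal C 4, Proposal D 7, Proposal E 5. Proposal B eliminated.
Round 2: Proposal A 5, Proposal C 4, Proposal D 7, Proposal E 5. Proposal C eliminated.
Round 3: Proposal A 5, Proposal D 7, Proposal E 9. Proposal A eliminated.
Round 4: Proposal D 7, Proposal E 14. Proposal E has a majority (≥11).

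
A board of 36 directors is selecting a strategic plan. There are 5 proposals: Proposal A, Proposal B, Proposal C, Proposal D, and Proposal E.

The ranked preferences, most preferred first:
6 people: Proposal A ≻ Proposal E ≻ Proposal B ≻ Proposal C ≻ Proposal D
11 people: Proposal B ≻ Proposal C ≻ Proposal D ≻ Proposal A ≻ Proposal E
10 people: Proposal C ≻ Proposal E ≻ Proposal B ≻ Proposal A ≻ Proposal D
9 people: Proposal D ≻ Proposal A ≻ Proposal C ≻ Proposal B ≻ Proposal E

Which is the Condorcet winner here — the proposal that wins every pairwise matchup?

Proposal C

Proposal C vs Proposal A: 21–15
Proposal C vs Proposal B: 19–17
Proposal C vs Proposal D: 27–9
Proposal C vs Proposal E: 30–6
Proposal C beats every other proposal.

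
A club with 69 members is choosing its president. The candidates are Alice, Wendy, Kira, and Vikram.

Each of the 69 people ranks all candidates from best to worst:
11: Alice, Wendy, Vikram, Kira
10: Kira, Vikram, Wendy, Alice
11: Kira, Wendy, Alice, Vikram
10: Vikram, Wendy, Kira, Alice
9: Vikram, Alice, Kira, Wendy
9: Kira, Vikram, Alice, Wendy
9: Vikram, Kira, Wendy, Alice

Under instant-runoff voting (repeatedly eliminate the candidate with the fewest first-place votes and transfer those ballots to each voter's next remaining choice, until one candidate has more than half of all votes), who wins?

Round 1: Alice 11, Wendy 0, Kira 30, Vikram 28. Wendy eliminated.
Round 2: Alice 11, Kira 30, Vikram 28. Alice eliminated.
Round 3: Kira 30, Vikram 39. Vikram has a majority (≥35).

Vikram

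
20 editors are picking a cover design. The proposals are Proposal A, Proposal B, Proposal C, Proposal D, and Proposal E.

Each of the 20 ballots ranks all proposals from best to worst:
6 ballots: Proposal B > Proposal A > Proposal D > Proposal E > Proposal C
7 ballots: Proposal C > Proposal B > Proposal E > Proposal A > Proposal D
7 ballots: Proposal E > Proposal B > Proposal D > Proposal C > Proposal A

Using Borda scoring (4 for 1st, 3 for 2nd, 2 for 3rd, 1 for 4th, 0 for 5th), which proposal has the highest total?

Proposal B

Proposal A: 6×3 + 7×1 + 7×0 = 25
Proposal B: 6×4 + 7×3 + 7×3 = 66
Proposal C: 6×0 + 7×4 + 7×1 = 35
Proposal D: 6×2 + 7×0 + 7×2 = 26
Proposal E: 6×1 + 7×2 + 7×4 = 48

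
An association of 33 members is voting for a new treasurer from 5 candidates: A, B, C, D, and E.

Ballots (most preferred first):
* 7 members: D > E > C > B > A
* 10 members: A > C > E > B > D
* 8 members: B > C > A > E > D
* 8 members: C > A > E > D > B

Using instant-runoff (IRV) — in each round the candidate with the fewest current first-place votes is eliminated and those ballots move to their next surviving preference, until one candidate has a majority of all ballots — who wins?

Round 1: A 10, B 8, C 8, D 7, E 0. E eliminated.
Round 2: A 10, B 8, C 8, D 7. D eliminated.
Round 3: A 10, B 8, C 15. B eliminated.
Round 4: A 10, C 23. C has a majority (≥17).

C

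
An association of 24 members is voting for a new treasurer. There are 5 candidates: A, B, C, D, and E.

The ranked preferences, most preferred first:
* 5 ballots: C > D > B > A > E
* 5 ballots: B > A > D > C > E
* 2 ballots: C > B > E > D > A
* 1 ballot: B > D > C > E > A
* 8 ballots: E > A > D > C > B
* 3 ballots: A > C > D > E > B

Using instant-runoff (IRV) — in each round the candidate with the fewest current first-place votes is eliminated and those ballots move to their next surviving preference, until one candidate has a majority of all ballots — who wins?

Round 1: A 3, B 6, C 7, D 0, E 8. D eliminated.
Round 2: A 3, B 6, C 7, E 8. A eliminated.
Round 3: B 6, C 10, E 8. B eliminated.
Round 4: C 16, E 8. C has a majority (≥13).

C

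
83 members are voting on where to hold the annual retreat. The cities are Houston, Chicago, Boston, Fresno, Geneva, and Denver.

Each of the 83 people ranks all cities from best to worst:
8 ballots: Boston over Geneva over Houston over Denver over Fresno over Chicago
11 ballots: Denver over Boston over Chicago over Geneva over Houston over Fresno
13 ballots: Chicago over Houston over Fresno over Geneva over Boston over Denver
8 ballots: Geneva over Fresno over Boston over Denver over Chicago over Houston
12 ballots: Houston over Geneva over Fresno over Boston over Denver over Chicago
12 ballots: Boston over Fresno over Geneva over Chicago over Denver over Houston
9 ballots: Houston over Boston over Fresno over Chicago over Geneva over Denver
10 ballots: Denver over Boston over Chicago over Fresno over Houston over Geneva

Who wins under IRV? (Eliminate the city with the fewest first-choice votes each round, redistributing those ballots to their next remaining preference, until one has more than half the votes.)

Boston

Round 1: Houston 21, Chicago 13, Boston 20, Fresno 0, Geneva 8, Denver 21. Fresno eliminated.
Round 2: Houston 21, Chicago 13, Boston 20, Geneva 8, Denver 21. Geneva eliminated.
Round 3: Houston 21, Chicago 13, Boston 28, Denver 21. Chicago eliminated.
Round 4: Houston 34, Boston 28, Denver 21. Denver eliminated.
Round 5: Houston 34, Boston 49. Boston has a majority (≥42).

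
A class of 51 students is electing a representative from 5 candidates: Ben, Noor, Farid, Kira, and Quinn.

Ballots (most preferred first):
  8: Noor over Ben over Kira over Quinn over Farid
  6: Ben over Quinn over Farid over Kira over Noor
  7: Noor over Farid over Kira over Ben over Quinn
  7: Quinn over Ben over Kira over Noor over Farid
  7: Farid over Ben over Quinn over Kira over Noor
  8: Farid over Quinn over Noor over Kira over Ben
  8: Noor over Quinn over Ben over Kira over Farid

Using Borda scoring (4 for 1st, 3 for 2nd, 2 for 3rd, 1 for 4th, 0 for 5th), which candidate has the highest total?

Ben: 8×3 + 6×4 + 7×1 + 7×3 + 7×3 + 8×0 + 8×2 = 113
Noor: 8×4 + 6×0 + 7×4 + 7×1 + 7×0 + 8×2 + 8×4 = 115
Farid: 8×0 + 6×2 + 7×3 + 7×0 + 7×4 + 8×4 + 8×0 = 93
Kira: 8×2 + 6×1 + 7×2 + 7×2 + 7×1 + 8×1 + 8×1 = 73
Quinn: 8×1 + 6×3 + 7×0 + 7×4 + 7×2 + 8×3 + 8×3 = 116

Quinn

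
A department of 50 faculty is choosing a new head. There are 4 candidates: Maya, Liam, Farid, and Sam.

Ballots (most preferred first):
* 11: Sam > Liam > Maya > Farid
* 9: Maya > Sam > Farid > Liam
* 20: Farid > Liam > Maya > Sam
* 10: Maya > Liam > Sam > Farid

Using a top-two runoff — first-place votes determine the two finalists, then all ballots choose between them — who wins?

Round 1 first-place votes: Maya 19, Liam 0, Farid 20, Sam 11. Farid and Maya advance.
Runoff: Farid is ranked above Maya on 20 ballots, Maya above Farid on 30.

Maya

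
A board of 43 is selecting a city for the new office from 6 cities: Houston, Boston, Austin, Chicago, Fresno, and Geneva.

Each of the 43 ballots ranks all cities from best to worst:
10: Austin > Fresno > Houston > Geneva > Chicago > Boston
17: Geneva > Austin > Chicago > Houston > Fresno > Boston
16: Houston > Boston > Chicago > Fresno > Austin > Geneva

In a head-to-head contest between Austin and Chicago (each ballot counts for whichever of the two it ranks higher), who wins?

Austin is ranked above Chicago on 27 ballots; Chicago above Austin on 16.

Austin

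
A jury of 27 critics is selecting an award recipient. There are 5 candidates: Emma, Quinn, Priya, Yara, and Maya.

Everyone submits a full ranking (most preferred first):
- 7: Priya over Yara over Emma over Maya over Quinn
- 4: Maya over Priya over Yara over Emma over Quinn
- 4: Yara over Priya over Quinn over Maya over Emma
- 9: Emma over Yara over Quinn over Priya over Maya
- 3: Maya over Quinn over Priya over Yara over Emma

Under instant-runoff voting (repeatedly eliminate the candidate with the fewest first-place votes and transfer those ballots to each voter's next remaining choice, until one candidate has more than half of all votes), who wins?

Round 1: Emma 9, Quinn 0, Priya 7, Yara 4, Maya 7. Quinn eliminated.
Round 2: Emma 9, Priya 7, Yara 4, Maya 7. Yara eliminated.
Round 3: Emma 9, Priya 11, Maya 7. Maya eliminated.
Round 4: Emma 9, Priya 18. Priya has a majority (≥14).

Priya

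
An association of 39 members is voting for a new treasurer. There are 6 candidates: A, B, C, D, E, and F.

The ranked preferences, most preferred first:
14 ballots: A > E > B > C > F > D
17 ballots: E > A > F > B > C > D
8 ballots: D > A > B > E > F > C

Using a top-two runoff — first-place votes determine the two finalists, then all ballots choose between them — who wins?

A

Round 1 first-place votes: A 14, B 0, C 0, D 8, E 17, F 0. E and A advance.
Runoff: E is ranked above A on 17 ballots, A above E on 22.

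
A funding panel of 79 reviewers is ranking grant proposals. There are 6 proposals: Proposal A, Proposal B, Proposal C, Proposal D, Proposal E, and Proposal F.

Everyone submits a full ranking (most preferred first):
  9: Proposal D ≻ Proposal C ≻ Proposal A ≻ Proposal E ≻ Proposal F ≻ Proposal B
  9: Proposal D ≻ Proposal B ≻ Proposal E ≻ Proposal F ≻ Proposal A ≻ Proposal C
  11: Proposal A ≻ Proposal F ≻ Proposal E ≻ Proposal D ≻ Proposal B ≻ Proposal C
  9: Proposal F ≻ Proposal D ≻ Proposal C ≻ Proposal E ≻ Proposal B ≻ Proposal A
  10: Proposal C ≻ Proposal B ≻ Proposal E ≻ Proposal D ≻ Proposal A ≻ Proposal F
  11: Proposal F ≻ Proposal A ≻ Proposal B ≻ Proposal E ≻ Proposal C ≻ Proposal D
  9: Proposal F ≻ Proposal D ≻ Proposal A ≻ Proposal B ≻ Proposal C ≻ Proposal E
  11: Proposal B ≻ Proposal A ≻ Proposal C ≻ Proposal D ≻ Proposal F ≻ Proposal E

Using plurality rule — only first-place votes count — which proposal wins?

First-place votes: Proposal A 11, Proposal B 11, Proposal C 10, Proposal D 18, Proposal E 0, Proposal F 29.

Proposal F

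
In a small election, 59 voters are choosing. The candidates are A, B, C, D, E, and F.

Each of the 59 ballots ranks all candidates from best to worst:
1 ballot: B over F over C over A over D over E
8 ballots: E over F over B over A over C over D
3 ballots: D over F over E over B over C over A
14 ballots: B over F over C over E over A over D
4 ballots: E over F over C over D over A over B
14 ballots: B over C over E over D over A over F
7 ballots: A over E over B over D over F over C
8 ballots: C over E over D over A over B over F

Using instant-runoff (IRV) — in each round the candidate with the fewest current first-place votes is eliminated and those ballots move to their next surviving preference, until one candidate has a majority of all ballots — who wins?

Round 1: A 7, B 29, C 8, D 3, E 12, F 0. F eliminated.
Round 2: A 7, B 29, C 8, D 3, E 12. D eliminated.
Round 3: A 7, B 29, C 8, E 15. A eliminated.
Round 4: B 29, C 8, E 22. C eliminated.
Round 5: B 29, E 30. E has a majority (≥30).

E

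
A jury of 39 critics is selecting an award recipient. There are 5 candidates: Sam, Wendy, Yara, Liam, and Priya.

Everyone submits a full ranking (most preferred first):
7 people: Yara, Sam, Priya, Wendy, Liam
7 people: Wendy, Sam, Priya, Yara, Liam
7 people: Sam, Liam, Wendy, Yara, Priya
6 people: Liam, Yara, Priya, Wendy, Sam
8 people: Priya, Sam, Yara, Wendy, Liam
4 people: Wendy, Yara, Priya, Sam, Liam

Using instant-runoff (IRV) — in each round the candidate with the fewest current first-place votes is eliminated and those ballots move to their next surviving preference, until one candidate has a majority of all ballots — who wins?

Yara

Round 1: Sam 7, Wendy 11, Yara 7, Liam 6, Priya 8. Liam eliminated.
Round 2: Sam 7, Wendy 11, Yara 13, Priya 8. Sam eliminated.
Round 3: Wendy 18, Yara 13, Priya 8. Priya eliminated.
Round 4: Wendy 18, Yara 21. Yara has a majority (≥20).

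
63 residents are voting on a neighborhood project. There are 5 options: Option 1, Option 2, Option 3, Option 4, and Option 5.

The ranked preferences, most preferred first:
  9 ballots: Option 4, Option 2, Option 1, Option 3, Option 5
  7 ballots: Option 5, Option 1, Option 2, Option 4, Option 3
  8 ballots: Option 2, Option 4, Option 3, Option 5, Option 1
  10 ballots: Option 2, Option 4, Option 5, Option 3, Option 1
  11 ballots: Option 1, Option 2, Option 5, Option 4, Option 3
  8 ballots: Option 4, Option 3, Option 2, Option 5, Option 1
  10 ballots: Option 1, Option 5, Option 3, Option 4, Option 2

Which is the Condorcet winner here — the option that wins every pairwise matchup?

Option 2 vs Option 1: 35–28
Option 2 vs Option 3: 45–18
Option 2 vs Option 4: 36–27
Option 2 vs Option 5: 46–17
Option 2 beats every other option.

Option 2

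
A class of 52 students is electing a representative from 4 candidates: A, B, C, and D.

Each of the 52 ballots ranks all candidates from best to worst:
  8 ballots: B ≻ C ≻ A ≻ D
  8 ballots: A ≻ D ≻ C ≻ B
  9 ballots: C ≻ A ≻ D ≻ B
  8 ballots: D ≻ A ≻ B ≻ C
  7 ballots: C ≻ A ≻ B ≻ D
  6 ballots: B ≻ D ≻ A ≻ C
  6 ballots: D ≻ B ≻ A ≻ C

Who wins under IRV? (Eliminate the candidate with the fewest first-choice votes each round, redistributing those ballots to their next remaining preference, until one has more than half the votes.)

D

Round 1: A 8, B 14, C 16, D 14. A eliminated.
Round 2: B 14, C 16, D 22. B eliminated.
Round 3: C 24, D 28. D has a majority (≥27).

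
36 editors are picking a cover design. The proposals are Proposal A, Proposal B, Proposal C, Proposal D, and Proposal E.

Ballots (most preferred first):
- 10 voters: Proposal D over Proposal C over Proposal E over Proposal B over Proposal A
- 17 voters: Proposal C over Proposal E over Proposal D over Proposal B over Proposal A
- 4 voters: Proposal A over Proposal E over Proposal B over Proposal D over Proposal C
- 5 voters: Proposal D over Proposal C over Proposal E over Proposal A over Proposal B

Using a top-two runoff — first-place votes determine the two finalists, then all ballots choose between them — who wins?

Proposal D

Round 1 first-place votes: Proposal A 4, Proposal B 0, Proposal C 17, Proposal D 15, Proposal E 0. Proposal C and Proposal D advance.
Runoff: Proposal C is ranked above Proposal D on 17 ballots, Proposal D above Proposal C on 19.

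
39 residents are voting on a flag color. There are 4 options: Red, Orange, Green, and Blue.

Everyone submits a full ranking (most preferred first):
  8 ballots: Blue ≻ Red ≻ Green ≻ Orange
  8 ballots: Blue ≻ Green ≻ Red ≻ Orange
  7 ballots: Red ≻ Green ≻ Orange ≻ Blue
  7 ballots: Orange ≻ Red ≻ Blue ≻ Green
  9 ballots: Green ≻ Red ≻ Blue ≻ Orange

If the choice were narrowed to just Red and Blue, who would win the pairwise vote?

Red

Red is ranked above Blue on 23 ballots; Blue above Red on 16.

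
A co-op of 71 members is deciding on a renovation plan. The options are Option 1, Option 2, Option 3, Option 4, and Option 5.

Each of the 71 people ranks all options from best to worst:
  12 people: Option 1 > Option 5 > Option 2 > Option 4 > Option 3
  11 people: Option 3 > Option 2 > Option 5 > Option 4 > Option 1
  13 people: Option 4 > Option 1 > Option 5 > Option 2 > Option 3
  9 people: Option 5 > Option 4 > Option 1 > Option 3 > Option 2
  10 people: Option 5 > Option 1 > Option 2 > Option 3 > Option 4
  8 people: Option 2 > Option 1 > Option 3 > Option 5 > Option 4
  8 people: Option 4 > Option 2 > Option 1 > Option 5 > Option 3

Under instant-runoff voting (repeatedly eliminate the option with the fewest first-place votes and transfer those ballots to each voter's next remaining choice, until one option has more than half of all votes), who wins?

Round 1: Option 1 12, Option 2 8, Option 3 11, Option 4 21, Option 5 19. Option 2 eliminated.
Round 2: Option 1 20, Option 3 11, Option 4 21, Option 5 19. Option 3 eliminated.
Round 3: Option 1 20, Option 4 21, Option 5 30. Option 1 eliminated.
Round 4: Option 4 21, Option 5 50. Option 5 has a majority (≥36).

Option 5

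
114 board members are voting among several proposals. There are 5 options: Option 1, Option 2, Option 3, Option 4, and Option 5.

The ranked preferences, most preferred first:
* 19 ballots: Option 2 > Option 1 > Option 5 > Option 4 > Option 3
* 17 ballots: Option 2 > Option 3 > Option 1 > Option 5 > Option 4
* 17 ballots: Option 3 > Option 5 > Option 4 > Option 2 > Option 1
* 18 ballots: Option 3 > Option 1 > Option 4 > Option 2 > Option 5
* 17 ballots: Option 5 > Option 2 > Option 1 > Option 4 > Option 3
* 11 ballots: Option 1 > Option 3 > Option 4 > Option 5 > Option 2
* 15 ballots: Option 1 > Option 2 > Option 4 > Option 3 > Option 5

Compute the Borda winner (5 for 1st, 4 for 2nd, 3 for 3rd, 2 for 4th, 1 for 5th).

Option 1

Option 1: 19×4 + 17×3 + 17×1 + 18×4 + 17×3 + 11×5 + 15×5 = 397
Option 2: 19×5 + 17×5 + 17×2 + 18×2 + 17×4 + 11×1 + 15×4 = 389
Option 3: 19×1 + 17×4 + 17×5 + 18×5 + 17×1 + 11×4 + 15×2 = 353
Option 4: 19×2 + 17×1 + 17×3 + 18×3 + 17×2 + 11×3 + 15×3 = 272
Option 5: 19×3 + 17×2 + 17×4 + 18×1 + 17×5 + 11×2 + 15×1 = 299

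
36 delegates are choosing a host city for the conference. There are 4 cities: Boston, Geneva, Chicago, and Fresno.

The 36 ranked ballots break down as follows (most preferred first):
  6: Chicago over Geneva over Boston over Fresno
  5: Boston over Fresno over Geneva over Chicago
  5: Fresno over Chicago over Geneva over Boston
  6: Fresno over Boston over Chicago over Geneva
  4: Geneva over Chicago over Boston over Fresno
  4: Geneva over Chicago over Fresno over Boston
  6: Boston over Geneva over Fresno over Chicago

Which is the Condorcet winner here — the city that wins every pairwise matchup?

Geneva vs Boston: 19–17
Geneva vs Chicago: 19–17
Geneva vs Fresno: 20–16
Geneva beats every other city.

Geneva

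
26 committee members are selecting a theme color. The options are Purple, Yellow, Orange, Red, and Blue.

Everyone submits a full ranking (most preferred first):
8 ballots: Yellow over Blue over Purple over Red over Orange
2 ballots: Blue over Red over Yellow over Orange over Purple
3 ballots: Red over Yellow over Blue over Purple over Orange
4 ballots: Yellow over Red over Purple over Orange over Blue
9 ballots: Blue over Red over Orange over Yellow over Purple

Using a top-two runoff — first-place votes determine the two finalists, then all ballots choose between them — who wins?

Yellow

Round 1 first-place votes: Purple 0, Yellow 12, Orange 0, Red 3, Blue 11. Yellow and Blue advance.
Runoff: Yellow is ranked above Blue on 15 ballots, Blue above Yellow on 11.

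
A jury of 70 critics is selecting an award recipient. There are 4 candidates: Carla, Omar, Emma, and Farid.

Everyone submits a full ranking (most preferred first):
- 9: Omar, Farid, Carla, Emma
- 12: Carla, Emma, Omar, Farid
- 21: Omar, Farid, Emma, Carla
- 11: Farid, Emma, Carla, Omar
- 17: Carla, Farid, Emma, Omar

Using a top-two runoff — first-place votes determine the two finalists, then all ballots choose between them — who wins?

Round 1 first-place votes: Carla 29, Omar 30, Emma 0, Farid 11. Omar and Carla advance.
Runoff: Omar is ranked above Carla on 30 ballots, Carla above Omar on 40.

Carla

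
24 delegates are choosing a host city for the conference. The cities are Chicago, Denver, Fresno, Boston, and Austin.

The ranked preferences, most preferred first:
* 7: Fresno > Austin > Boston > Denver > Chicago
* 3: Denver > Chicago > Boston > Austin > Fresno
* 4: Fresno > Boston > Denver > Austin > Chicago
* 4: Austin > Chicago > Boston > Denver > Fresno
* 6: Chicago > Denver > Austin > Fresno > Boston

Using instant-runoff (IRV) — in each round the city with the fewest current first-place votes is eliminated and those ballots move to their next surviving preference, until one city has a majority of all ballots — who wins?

Chicago

Round 1: Chicago 6, Denver 3, Fresno 11, Boston 0, Austin 4. Boston eliminated.
Round 2: Chicago 6, Denver 3, Fresno 11, Austin 4. Denver eliminated.
Round 3: Chicago 9, Fresno 11, Austin 4. Austin eliminated.
Round 4: Chicago 13, Fresno 11. Chicago has a majority (≥13).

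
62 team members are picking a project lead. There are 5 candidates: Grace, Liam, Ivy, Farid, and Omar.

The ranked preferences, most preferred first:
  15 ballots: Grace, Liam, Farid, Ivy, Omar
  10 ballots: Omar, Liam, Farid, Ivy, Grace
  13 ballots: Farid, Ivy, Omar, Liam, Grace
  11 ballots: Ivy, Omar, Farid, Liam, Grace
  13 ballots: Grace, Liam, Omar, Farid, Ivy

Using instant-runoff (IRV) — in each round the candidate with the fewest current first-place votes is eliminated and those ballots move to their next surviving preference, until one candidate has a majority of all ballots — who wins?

Farid

Round 1: Grace 28, Liam 0, Ivy 11, Farid 13, Omar 10. Liam eliminated.
Round 2: Grace 28, Ivy 11, Farid 13, Omar 10. Omar eliminated.
Round 3: Grace 28, Ivy 11, Farid 23. Ivy eliminated.
Round 4: Grace 28, Farid 34. Farid has a majority (≥32).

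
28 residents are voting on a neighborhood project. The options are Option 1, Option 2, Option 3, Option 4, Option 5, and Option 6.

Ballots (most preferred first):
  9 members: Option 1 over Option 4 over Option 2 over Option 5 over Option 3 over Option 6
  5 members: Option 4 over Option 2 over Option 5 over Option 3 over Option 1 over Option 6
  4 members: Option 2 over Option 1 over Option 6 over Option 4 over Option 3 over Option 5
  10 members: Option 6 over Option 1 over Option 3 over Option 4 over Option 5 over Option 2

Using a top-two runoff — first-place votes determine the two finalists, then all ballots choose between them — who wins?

Option 1

Round 1 first-place votes: Option 1 9, Option 2 4, Option 3 0, Option 4 5, Option 5 0, Option 6 10. Option 6 and Option 1 advance.
Runoff: Option 6 is ranked above Option 1 on 10 ballots, Option 1 above Option 6 on 18.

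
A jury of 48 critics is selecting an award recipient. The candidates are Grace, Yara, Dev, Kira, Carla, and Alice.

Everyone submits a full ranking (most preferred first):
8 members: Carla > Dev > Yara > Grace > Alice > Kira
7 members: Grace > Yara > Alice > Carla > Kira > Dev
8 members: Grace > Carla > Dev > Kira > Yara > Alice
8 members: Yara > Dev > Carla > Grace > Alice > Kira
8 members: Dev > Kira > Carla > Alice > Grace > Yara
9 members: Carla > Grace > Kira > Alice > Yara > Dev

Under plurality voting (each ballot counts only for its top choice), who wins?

First-place votes: Grace 15, Yara 8, Dev 8, Kira 0, Carla 17, Alice 0.

Carla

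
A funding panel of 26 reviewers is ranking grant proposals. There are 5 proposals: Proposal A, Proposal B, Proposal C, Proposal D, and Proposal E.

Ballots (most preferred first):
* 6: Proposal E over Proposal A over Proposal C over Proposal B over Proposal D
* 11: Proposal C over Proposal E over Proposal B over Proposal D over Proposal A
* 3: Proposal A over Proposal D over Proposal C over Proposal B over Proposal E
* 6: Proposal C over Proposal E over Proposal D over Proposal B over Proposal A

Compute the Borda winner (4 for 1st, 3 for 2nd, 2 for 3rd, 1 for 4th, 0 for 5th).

Proposal C

Proposal A: 6×3 + 11×0 + 3×4 + 6×0 = 30
Proposal B: 6×1 + 11×2 + 3×1 + 6×1 = 37
Proposal C: 6×2 + 11×4 + 3×2 + 6×4 = 86
Proposal D: 6×0 + 11×1 + 3×3 + 6×2 = 32
Proposal E: 6×4 + 11×3 + 3×0 + 6×3 = 75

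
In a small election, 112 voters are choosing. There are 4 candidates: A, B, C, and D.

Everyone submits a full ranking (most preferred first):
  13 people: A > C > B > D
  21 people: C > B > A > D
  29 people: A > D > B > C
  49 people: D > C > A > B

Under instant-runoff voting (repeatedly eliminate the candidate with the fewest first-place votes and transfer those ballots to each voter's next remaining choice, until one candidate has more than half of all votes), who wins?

Round 1: A 42, B 0, C 21, D 49. B eliminated.
Round 2: A 42, C 21, D 49. C eliminated.
Round 3: A 63, D 49. A has a majority (≥57).

A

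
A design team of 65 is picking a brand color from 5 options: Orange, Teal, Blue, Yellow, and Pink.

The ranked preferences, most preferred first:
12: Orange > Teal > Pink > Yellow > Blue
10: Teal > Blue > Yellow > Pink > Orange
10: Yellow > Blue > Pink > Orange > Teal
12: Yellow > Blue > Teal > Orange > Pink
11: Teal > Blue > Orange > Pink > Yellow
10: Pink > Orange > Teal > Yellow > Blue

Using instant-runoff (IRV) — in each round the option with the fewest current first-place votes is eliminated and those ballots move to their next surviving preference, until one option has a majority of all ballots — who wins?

Orange

Round 1: Orange 12, Teal 21, Blue 0, Yellow 22, Pink 10. Blue eliminated.
Round 2: Orange 12, Teal 21, Yellow 22, Pink 10. Pink eliminated.
Round 3: Orange 22, Teal 21, Yellow 22. Teal eliminated.
Round 4: Orange 33, Yellow 32. Orange has a majority (≥33).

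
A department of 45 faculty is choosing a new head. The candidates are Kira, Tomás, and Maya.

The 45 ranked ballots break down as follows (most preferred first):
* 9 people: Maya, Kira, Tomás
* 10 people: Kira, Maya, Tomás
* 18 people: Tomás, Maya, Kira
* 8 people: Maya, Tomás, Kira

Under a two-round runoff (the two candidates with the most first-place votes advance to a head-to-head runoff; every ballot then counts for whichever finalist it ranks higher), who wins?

Round 1 first-place votes: Kira 10, Tomás 18, Maya 17. Tomás and Maya advance.
Runoff: Tomás is ranked above Maya on 18 ballots, Maya above Tomás on 27.

Maya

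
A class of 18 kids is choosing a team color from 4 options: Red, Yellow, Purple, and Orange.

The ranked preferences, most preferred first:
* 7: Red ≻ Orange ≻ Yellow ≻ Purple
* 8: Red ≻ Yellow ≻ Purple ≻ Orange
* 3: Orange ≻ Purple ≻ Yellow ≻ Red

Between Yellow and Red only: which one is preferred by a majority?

Red

Yellow is ranked above Red on 3 ballots; Red above Yellow on 15.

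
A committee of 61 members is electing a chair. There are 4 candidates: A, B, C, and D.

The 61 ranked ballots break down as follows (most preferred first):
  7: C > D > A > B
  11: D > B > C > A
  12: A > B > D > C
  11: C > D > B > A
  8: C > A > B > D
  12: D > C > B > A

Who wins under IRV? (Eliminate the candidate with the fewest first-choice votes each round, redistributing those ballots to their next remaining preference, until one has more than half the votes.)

Round 1: A 12, B 0, C 26, D 23. B eliminated.
Round 2: A 12, C 26, D 23. A eliminated.
Round 3: C 26, D 35. D has a majority (≥31).

D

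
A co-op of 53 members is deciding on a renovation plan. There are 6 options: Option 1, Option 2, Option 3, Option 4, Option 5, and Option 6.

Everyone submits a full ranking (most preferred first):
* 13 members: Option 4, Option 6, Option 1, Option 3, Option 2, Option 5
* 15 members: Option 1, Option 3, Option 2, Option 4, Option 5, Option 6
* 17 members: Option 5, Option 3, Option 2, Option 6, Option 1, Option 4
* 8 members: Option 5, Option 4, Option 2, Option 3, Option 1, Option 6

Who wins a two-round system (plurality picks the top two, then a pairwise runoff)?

Option 1

Round 1 first-place votes: Option 1 15, Option 2 0, Option 3 0, Option 4 13, Option 5 25, Option 6 0. Option 5 and Option 1 advance.
Runoff: Option 5 is ranked above Option 1 on 25 ballots, Option 1 above Option 5 on 28.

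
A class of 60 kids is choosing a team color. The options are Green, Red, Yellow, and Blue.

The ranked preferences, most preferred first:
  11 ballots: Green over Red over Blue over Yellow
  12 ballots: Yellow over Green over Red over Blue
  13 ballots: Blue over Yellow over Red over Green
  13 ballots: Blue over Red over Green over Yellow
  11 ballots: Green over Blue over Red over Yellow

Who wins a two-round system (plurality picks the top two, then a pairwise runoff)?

Round 1 first-place votes: Green 22, Red 0, Yellow 12, Blue 26. Blue and Green advance.
Runoff: Blue is ranked above Green on 26 ballots, Green above Blue on 34.

Green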